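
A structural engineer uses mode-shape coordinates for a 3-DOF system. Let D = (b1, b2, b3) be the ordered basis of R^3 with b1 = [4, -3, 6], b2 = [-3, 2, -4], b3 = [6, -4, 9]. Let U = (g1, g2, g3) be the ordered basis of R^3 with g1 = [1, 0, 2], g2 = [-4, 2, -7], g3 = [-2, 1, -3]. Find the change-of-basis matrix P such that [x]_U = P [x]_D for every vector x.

Column j of P is [bj]_U, since P maps D-coordinates to U-coordinates.
Expressing b1 in U: b1 = -2g1 - g2 - g3, so column 1 of P is [-2, -1, -1].
Doing the same for each bj gives P = [[-2, 1, -2], [-1, 0, -1], [-1, 2, -2]].

[[-2, 1, -2], [-1, 0, -1], [-1, 2, -2]]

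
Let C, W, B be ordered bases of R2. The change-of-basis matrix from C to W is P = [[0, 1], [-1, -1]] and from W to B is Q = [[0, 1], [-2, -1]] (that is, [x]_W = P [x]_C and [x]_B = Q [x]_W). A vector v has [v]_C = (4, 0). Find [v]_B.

Composing the changes, [v]_B = Q P [v]_C.
Q P = [[-1, -1], [1, -1]]; applying this to (4, 0) gives (-4, 4).

(-4, 4)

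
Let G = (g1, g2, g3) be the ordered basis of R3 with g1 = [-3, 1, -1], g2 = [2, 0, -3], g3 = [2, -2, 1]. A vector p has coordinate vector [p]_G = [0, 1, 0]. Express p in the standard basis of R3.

By definition p = 0·g1 + g2 + 0·g3.
Summing componentwise gives [2, 0, -3].

[2, 0, -3]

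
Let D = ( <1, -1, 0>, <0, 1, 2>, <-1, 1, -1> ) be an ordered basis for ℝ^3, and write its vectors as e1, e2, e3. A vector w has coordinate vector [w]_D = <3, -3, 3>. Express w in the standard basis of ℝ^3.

<0, -3, -9>

w = M [w]_D, where M has columns e1, ..., e3.
Carrying out the matrix-vector product, w = <0, -3, -9>.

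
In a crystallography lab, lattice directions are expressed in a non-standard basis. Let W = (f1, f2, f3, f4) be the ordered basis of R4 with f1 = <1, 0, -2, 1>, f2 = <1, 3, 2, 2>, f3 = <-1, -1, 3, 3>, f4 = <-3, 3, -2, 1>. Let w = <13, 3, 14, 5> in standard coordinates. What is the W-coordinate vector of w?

<0, 4, 0, -3>

We seek scalars with c_1 f1 + ... + c_4 f4 = w; equivalently solve M c = w where the columns of M are f1, ..., f4.
Gaussian elimination on [M | w] yields c = (0, 4, 0, -3).
Check: 0·f1 + 4f2 + 0·f3 - 3f4 = <13, 3, 14, 5>.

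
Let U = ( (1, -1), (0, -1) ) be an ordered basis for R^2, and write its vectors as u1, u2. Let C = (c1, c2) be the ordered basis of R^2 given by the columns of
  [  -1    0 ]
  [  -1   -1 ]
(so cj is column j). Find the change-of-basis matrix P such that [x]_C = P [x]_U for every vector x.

Take x = uj: its U-coordinates are the j-th standard unit vector, so P e_j — column j of P — equals [uj]_C.
u1 = -c1 + 2c2, giving column 1 = (-1, 2); repeating for each j gives P = [[-1, 0], [2, 1]].

[[-1, 0], [2, 1]]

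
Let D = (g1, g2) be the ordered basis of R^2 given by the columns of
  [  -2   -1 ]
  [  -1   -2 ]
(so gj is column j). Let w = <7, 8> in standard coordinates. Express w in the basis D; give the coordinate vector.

<-2, -3>

[w]_D is the unique c with M c = w, where M has columns g1, g2.
System: -2c_1 - c_2 = 7, -c_1 - 2c_2 = 8; solving gives c_1 = -2, c_2 = -3.
Check: -2g1 - 3g2 = <7, 8>.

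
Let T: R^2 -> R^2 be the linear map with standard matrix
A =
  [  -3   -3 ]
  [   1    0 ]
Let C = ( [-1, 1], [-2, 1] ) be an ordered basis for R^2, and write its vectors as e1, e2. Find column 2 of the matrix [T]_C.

[-1, -1]

Column 2 of [T]_C is the C-coordinate vector of T(e2).
In standard coordinates T(e2) = A e2 = [3, -2].
Converting to C: [3, -2] = -e1 - e2, so the coordinate vector is [-1, -1].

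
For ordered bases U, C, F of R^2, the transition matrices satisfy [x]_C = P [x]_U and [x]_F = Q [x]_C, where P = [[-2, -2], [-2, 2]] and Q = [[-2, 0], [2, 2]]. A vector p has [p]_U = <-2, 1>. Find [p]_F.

Composing the changes, [p]_F = Q P [p]_U.
Q P = [[4, 4], [-8, 0]]; applying this to <-2, 1> gives <-4, 16>.

<-4, 16>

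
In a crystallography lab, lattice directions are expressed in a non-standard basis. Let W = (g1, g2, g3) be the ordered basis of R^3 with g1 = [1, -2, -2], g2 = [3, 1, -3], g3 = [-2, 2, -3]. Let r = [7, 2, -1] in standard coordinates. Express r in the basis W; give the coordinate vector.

[-1, 2, -1]

Write r = c_1 g1 + ... + c_3 g3 and solve for the c_i.
Row-reducing the augmented matrix [M | r] gives c = (-1, 2, -1).
Check: -g1 + 2g2 - g3 = [7, 2, -1].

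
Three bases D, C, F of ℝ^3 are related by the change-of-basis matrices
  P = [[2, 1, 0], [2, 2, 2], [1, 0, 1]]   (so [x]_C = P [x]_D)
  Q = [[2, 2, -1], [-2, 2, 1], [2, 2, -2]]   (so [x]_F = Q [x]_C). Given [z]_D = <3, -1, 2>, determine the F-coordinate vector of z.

<21, 11, 16>

Composing the changes, [z]_F = Q P [z]_D.
Q P = [[7, 6, 3], [1, 2, 5], [6, 6, 2]]; applying this to <3, -1, 2> gives <21, 11, 16>.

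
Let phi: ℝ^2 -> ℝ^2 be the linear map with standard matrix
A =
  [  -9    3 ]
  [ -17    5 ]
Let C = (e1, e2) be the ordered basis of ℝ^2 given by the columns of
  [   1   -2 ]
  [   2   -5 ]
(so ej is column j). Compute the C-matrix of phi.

[[-1, -3], [1, -3]]

With P the matrix whose columns are e1, e2, [phi]_C = P^(-1) A P.
Column by column: phi(e1) = A e1 = (-3, -7); its C-coordinates (-1, 1) give column 1.
Continuing for each basis vector yields [phi]_C = [[-1, -3], [1, -3]].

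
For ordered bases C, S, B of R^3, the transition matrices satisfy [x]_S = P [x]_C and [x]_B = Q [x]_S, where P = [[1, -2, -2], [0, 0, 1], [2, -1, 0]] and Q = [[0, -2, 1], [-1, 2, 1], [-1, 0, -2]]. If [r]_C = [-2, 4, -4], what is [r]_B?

Composing the changes, [r]_B = Q P [r]_C.
Q P = [[2, -1, -2], [1, 1, 4], [-5, 4, 2]]; applying this to [-2, 4, -4] gives [0, -14, 18].

[0, -14, 18]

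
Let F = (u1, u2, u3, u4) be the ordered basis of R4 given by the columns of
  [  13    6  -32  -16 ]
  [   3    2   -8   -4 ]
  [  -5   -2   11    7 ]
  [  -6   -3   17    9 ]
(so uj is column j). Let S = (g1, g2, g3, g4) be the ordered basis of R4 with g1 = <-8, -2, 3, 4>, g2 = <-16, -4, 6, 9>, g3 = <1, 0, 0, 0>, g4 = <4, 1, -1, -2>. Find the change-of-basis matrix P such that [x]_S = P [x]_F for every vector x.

Take x = uj: its F-coordinates are the j-th standard unit vector, so P e_j — column j of P — equals [uj]_S.
u1 = -2g1 + 0·g2 + g3 - g4, giving column 1 = <-2, 0, 1, -1>; repeating for each j gives P = [[-2, -2, 1, 1], [0, 1, 1, 1], [1, -2, 0, 0], [-1, 2, -2, 2]].

[[-2, -2, 1, 1], [0, 1, 1, 1], [1, -2, 0, 0], [-1, 2, -2, 2]]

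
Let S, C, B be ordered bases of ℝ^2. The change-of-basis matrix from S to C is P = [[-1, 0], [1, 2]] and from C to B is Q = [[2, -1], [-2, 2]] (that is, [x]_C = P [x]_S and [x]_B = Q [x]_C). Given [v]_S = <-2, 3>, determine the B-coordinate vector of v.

<0, 4>

Composing the changes, [v]_B = Q P [v]_S.
Q P = [[-3, -2], [4, 4]]; applying this to <-2, 3> gives <0, 4>.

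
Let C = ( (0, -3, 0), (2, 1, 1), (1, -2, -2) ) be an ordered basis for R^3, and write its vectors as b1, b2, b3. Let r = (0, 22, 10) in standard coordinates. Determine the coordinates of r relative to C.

Write r = c_1 b1 + ... + c_3 b3 and solve for the c_i.
Solving this 3x3 system gives c = (-4, 2, -4).
Check: -4b1 + 2b2 - 4b3 = (0, 22, 10).

(-4, 2, -4)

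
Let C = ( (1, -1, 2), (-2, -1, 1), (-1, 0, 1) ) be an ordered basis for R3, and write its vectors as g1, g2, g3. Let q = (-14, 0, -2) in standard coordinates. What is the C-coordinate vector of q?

(-4, 4, 2)

We seek scalars with c_1 g1 + ... + c_3 g3 = q; equivalently solve M c = q where the columns of M are g1, ..., g3.
Gaussian elimination on [M | q] yields c = (-4, 4, 2).
Check: -4g1 + 4g2 + 2g3 = (-14, 0, -2).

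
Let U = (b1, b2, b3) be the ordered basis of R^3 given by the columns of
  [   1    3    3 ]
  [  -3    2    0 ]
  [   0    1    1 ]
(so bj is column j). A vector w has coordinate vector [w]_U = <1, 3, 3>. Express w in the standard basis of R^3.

The coordinates say w = b1 + 3b2 + 3b3; adding the scaled basis vectors gives <19, 3, 6>.

<19, 3, 6>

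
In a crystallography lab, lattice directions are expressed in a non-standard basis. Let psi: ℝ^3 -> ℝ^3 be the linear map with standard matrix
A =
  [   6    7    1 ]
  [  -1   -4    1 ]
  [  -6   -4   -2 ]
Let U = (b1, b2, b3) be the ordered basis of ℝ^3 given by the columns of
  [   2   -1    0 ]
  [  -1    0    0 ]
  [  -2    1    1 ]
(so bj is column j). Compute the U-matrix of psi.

The j-th column of [psi]_U is [psi(bj)]_U.
psi(b1) = A b1 = (3, 0, -4) = 0·b1 - 3b2 - b3, so column 1 is (0, -3, -1).
Repeating for b2, b3 and assembling the columns gives [[0, -2, -1], [-3, 1, -3], [-1, -1, -1]].

[[0, -2, -1], [-3, 1, -3], [-1, -1, -1]]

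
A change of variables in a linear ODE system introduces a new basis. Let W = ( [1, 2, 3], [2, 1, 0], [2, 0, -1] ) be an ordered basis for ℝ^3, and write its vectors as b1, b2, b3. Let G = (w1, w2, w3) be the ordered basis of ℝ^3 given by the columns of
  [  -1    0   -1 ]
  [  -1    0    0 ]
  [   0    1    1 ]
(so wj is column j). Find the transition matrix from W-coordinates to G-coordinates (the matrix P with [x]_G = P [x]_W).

Column j of P is [bj]_G, since P maps W-coordinates to G-coordinates.
Expressing b1 in G: b1 = -2w1 + 2w2 + w3, so column 1 of P is [-2, 2, 1].
Doing the same for each bj gives P = [[-2, -1, 0], [2, 1, 1], [1, -1, -2]].

[[-2, -1, 0], [2, 1, 1], [1, -1, -2]]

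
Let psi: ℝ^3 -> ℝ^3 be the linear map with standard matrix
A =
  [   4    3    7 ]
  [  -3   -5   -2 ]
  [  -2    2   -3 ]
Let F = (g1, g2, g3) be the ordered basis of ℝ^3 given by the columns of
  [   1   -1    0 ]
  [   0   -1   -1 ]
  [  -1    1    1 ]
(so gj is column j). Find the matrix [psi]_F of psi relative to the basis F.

Let P have columns g1, ..., g3. Then [psi]_F = P^(-1) A P.
Here det P = -1, so P^(-1) is integer; computing A P first and then P^(-1)(A P) gives [[0, -3, 2], [3, -3, -2], [-2, -3, -1]].

[[0, -3, 2], [3, -3, -2], [-2, -3, -1]]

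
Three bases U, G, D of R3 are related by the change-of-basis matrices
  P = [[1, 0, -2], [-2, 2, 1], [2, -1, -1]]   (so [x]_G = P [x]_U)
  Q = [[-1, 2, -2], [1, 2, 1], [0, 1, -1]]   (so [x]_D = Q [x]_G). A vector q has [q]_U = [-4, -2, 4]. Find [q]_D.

[48, -6, 18]

Composing the changes, [q]_D = Q P [q]_U.
Q P = [[-9, 6, 6], [-1, 3, -1], [-4, 3, 2]]; applying this to [-4, -2, 4] gives [48, -6, 18].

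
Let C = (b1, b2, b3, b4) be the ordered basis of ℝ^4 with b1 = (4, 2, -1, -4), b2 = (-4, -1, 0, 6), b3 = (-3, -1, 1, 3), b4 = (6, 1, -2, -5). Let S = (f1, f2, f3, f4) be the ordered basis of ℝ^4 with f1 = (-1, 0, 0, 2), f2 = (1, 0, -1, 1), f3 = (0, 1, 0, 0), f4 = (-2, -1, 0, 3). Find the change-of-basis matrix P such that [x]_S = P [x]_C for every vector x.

[[-1, 0, 2, -2], [1, 0, -1, 2], [1, 1, -1, 0], [-1, 2, 0, -1]]

Column j of P is [bj]_S, since P maps C-coordinates to S-coordinates.
Expressing b1 in S: b1 = -f1 + f2 + f3 - f4, so column 1 of P is (-1, 1, 1, -1).
Doing the same for each bj gives P = [[-1, 0, 2, -2], [1, 0, -1, 2], [1, 1, -1, 0], [-1, 2, 0, -1]].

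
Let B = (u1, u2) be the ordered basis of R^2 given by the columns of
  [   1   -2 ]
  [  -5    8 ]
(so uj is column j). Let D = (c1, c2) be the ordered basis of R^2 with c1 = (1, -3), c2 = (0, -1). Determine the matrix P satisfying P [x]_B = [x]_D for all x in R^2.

Take x = uj: its B-coordinates are the j-th standard unit vector, so P e_j — column j of P — equals [uj]_D.
u1 = c1 + 2c2, giving column 1 = (1, 2); repeating for each j gives P = [[1, -2], [2, -2]].

[[1, -2], [2, -2]]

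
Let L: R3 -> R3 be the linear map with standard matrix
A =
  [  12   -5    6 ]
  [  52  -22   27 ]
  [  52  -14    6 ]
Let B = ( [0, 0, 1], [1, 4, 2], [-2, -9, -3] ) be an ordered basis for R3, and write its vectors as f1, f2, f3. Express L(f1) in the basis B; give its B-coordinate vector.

Compute L(f1) = A f1 = [6, 27, 6] in standard coordinates.
Then write this in B-coordinates: solve for y in y_1 f1 + ... + y_3 f3 = [6, 27, 6].
This gives y = [-3, 0, -3], which is column 1 of [L]_B.

[-3, 0, -3]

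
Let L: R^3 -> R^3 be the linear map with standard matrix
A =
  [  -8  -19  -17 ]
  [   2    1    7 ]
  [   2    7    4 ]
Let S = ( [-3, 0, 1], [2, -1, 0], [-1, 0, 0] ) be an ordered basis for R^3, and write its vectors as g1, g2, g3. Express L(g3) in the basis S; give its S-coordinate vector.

Compute L(g3) = A g3 = [8, -2, -2] in standard coordinates.
Then write this in S-coordinates: solve for y in y_1 g1 + ... + y_3 g3 = [8, -2, -2].
This gives y = [-2, 2, 2], which is column 3 of [L]_S.

[-2, 2, 2]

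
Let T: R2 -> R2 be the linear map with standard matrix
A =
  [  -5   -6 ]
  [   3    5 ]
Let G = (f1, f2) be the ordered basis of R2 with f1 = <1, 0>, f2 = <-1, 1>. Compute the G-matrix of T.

With P the matrix whose columns are f1, f2, [T]_G = P^(-1) A P.
Column by column: T(f1) = A f1 = <-5, 3>; its G-coordinates <-2, 3> give column 1.
Continuing for each basis vector yields [T]_G = [[-2, 1], [3, 2]].

[[-2, 1], [3, 2]]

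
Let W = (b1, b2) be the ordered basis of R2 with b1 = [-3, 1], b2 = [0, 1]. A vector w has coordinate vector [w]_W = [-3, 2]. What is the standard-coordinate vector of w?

w = M [w]_W, where M has columns b1, b2.
Carrying out the matrix-vector product, w = [9, -1].

[9, -1]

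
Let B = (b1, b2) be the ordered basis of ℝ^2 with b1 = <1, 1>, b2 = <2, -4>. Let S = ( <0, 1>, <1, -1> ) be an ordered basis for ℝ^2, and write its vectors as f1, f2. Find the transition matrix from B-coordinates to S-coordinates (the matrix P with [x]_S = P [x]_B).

[[2, -2], [1, 2]]

Let M have columns bj and N have columns fj. Then for every x, N [x]_S = x = M [x]_B, so P = N^(-1) M.
Since det N = -1, N^(-1) has integer entries; multiplying gives P = [[2, -2], [1, 2]].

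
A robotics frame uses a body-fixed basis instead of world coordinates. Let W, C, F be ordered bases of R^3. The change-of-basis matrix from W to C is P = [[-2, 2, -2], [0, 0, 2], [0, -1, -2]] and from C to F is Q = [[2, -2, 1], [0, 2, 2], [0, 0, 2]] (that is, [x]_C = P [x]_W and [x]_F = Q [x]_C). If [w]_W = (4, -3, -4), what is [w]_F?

Composing the changes, [w]_F = Q P [w]_W.
Q P = [[-4, 3, -10], [0, -2, 0], [0, -2, -4]]; applying this to (4, -3, -4) gives (15, 6, 22).

(15, 6, 22)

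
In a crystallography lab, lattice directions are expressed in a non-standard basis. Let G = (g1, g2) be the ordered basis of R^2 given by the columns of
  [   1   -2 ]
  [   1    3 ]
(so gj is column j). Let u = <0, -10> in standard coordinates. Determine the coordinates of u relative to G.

[u]_G is the unique c with M c = u, where M has columns g1, g2.
System: c_1 - 2c_2 = 0, c_1 + 3c_2 = -10; solving gives c_1 = -4, c_2 = -2.
Check: -4g1 - 2g2 = <0, -10>.

<-4, -2>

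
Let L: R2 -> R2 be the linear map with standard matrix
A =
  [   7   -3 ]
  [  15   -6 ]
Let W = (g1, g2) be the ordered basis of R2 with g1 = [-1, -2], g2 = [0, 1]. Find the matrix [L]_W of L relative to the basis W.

[[1, 3], [-1, 0]]

Let P have columns g1, g2. Then [L]_W = P^(-1) A P.
Here det P = -1, so P^(-1) is integer; computing A P first and then P^(-1)(A P) gives [[1, 3], [-1, 0]].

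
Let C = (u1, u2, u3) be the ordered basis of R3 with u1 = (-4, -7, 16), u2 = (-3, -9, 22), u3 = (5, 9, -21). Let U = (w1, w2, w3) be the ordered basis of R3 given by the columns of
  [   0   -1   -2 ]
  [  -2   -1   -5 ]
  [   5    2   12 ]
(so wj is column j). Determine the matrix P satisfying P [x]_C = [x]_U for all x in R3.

Take x = uj: its C-coordinates are the j-th standard unit vector, so P e_j — column j of P — equals [uj]_U.
u1 = 0·w1 + 2w2 + w3, giving column 1 = (0, 2, 1); repeating for each j gives P = [[0, 0, 1], [2, -1, -1], [1, 2, -2]].

[[0, 0, 1], [2, -1, -1], [1, 2, -2]]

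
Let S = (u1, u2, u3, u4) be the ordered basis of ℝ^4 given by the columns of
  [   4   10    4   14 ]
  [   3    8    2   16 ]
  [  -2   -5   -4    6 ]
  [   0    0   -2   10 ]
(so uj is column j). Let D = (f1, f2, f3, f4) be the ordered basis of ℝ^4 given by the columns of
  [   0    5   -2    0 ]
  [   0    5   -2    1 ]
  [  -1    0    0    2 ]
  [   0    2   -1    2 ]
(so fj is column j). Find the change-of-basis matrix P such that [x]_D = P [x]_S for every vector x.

[[0, 1, 0, -2], [0, 2, 0, 2], [-2, 0, -2, -2], [-1, -2, -2, 2]]

Let M have columns uj and N have columns fj. Then for every x, N [x]_D = x = M [x]_S, so P = N^(-1) M.
Since det N = -1, N^(-1) has integer entries; multiplying gives P = [[0, 1, 0, -2], [0, 2, 0, 2], [-2, 0, -2, -2], [-1, -2, -2, 2]].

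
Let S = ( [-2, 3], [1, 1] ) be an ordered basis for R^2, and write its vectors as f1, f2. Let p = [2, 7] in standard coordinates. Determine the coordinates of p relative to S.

[1, 4]

We seek scalars with c_1 f1 + c_2 f2 = p; equivalently solve M c = p where the columns of M are f1, f2.
System: -2c_1 + c_2 = 2, 3c_1 + c_2 = 7; solving gives c_1 = 1, c_2 = 4.
Check: f1 + 4f2 = [2, 7].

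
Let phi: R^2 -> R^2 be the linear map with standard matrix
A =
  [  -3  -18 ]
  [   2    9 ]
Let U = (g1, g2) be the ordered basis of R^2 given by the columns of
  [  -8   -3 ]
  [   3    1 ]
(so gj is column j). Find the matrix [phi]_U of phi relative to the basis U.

[[3, 0], [2, 3]]

With P the matrix whose columns are g1, g2, [phi]_U = P^(-1) A P.
Column by column: phi(g1) = A g1 = <-30, 11>; its U-coordinates <3, 2> give column 1.
Continuing for each basis vector yields [phi]_U = [[3, 0], [2, 3]].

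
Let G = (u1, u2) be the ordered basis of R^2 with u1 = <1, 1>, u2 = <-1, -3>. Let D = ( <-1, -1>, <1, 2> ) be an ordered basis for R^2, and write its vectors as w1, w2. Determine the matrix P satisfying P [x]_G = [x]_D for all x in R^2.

[[-1, -1], [0, -2]]

Let M have columns uj and N have columns wj. Then for every x, N [x]_D = x = M [x]_G, so P = N^(-1) M.
Since det N = -1, N^(-1) has integer entries; multiplying gives P = [[-1, -1], [0, -2]].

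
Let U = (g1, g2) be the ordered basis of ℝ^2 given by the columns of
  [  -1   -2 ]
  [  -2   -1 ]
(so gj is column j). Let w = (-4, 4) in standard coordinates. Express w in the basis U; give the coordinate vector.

We seek scalars with c_1 g1 + c_2 g2 = w; equivalently solve M c = w where the columns of M are g1, g2.
System: -c_1 - 2c_2 = -4, -2c_1 - c_2 = 4; solving gives c_1 = -4, c_2 = 4.
Check: -4g1 + 4g2 = (-4, 4).

(-4, 4)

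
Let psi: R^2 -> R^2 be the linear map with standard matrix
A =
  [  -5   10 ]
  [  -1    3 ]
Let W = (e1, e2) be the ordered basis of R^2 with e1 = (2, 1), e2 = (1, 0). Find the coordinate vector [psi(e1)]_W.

(1, -2)

Column 1 of [psi]_W is the W-coordinate vector of psi(e1).
In standard coordinates psi(e1) = A e1 = (0, 1).
Converting to W: (0, 1) = e1 - 2e2, so the coordinate vector is (1, -2).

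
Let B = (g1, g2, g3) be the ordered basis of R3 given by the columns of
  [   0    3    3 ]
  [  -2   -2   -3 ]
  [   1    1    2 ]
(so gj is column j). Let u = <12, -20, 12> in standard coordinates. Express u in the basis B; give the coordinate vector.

[u]_B is the unique c with M c = u, where M has columns g1, ..., g3.
Row-reducing the augmented matrix [M | u] gives c = (4, 0, 4).
Check: 4g1 + 0·g2 + 4g3 = <12, -20, 12>.

<4, 0, 4>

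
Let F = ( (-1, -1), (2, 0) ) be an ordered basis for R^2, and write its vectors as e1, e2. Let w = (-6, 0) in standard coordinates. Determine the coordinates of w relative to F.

(0, -3)

We seek scalars with c_1 e1 + c_2 e2 = w; equivalently solve M c = w where the columns of M are e1, e2.
System: -c_1 + 2c_2 = -6, -c_1 + 0c_2 = 0; solving gives c_1 = 0, c_2 = -3.
Check: 0·e1 - 3e2 = (-6, 0).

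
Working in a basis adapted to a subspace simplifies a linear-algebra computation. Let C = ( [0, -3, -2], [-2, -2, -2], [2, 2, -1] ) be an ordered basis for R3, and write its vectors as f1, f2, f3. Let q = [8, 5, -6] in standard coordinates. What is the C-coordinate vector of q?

[1, 0, 4]

Write q = c_1 f1 + ... + c_3 f3 and solve for the c_i.
Row-reducing the augmented matrix [M | q] gives c = (1, 0, 4).
Check: f1 + 0·f2 + 4f3 = [8, 5, -6].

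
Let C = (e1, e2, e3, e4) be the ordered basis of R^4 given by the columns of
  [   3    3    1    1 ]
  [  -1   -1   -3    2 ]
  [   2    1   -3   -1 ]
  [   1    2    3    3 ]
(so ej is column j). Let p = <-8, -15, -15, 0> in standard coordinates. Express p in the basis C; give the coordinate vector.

[p]_C is the unique c with M c = p, where M has columns e1, ..., e4.
Solving this 4x4 system gives c = (-3, 0, 4, -3).
Check: -3e1 + 0·e2 + 4e3 - 3e4 = <-8, -15, -15, 0>.

<-3, 0, 4, -3>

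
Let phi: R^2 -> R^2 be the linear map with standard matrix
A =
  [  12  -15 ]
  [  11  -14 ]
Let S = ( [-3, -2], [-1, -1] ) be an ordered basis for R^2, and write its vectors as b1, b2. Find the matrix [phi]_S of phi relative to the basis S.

[[1, 0], [3, -3]]

The j-th column of [phi]_S is [phi(bj)]_S.
phi(b1) = A b1 = [-6, -5] = b1 + 3b2, so column 1 is [1, 3].
Repeating for b2 and assembling the columns gives [[1, 0], [3, -3]].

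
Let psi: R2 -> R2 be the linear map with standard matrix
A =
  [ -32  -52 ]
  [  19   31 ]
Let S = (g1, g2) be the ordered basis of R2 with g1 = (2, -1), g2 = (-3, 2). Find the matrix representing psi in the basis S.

The j-th column of [psi]_S is [psi(gj)]_S.
psi(g1) = A g1 = (-12, 7) = -3g1 + 2g2, so column 1 is (-3, 2).
Repeating for g2 and assembling the columns gives [[-3, -1], [2, 2]].

[[-3, -1], [2, 2]]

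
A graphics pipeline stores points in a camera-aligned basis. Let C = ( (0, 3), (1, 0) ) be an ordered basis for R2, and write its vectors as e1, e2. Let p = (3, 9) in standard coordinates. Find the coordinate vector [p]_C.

Write p = c_1 e1 + c_2 e2 and solve for the c_i.
System: 0c_1 + c_2 = 3, 3c_1 + 0c_2 = 9; solving gives c_1 = 3, c_2 = 3.
Check: 3e1 + 3e2 = (3, 9).

(3, 3)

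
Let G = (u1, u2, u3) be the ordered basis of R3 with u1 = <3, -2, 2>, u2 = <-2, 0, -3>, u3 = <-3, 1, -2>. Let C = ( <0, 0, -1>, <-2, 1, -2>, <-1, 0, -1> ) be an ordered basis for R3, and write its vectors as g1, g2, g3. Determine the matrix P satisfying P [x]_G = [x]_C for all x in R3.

Column j of P is [uj]_C, since P maps G-coordinates to C-coordinates.
Expressing u1 in C: u1 = g1 - 2g2 + g3, so column 1 of P is <1, -2, 1>.
Doing the same for each uj gives P = [[1, 1, -1], [-2, 0, 1], [1, 2, 1]].

[[1, 1, -1], [-2, 0, 1], [1, 2, 1]]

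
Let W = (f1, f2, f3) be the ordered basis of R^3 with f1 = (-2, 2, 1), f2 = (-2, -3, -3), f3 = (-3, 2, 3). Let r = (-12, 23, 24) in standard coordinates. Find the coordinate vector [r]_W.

[r]_W is the unique c with M c = r, where M has columns f1, ..., f3.
Row-reducing the augmented matrix [M | r] gives c = (3, -3, 4).
Check: 3f1 - 3f2 + 4f3 = (-12, 23, 24).

(3, -3, 4)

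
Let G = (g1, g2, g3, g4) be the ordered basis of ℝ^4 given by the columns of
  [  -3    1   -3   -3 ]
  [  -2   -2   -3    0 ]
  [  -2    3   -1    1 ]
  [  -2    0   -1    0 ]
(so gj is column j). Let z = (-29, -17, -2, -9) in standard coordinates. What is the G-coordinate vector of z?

(3, 1, 3, 4)

Write z = c_1 g1 + ... + c_4 g4 and solve for the c_i.
Gaussian elimination on [M | z] yields c = (3, 1, 3, 4).
Check: 3g1 + g2 + 3g3 + 4g4 = (-29, -17, -2, -9).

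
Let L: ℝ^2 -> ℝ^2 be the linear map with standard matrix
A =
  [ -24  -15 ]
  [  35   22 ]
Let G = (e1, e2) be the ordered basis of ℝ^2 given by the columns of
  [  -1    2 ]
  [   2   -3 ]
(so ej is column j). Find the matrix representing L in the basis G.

[[0, -1], [-3, -2]]

Let P have columns e1, e2. Then [L]_G = P^(-1) A P.
Here det P = -1, so P^(-1) is integer; computing A P first and then P^(-1)(A P) gives [[0, -1], [-3, -2]].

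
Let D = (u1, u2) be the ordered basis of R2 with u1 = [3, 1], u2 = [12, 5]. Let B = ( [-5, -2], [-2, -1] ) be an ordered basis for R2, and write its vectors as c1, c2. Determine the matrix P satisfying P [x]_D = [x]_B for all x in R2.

Take x = uj: its D-coordinates are the j-th standard unit vector, so P e_j — column j of P — equals [uj]_B.
u1 = -c1 + c2, giving column 1 = [-1, 1]; repeating for each j gives P = [[-1, -2], [1, -1]].

[[-1, -2], [1, -1]]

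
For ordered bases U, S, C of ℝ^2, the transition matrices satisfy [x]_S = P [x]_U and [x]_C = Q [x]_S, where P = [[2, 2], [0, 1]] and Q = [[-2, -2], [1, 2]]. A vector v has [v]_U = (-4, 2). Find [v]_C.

First [v]_S = P [v]_U = (-4, 2).
Then [v]_C = Q [v]_S = (4, 0).

(4, 0)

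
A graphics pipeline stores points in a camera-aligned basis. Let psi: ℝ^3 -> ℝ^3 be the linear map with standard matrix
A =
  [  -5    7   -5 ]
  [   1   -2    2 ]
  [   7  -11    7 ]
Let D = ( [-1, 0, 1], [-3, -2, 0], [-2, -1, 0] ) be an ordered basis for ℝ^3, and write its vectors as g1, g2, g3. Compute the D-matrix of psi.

[[0, 1, -3], [-2, 0, 0], [3, -1, 0]]

With P the matrix whose columns are g1, ..., g3, [psi]_D = P^(-1) A P.
Column by column: psi(g1) = A g1 = [0, 1, 0]; its D-coordinates [0, -2, 3] give column 1.
Continuing for each basis vector yields [psi]_D = [[0, 1, -3], [-2, 0, 0], [3, -1, 0]].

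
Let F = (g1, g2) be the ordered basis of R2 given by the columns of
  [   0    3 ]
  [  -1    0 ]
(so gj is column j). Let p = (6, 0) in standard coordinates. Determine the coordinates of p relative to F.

We seek scalars with c_1 g1 + c_2 g2 = p; equivalently solve M c = p where the columns of M are g1, g2.
System: 0c_1 + 3c_2 = 6, -c_1 + 0c_2 = 0; solving gives c_1 = 0, c_2 = 2.
Check: 0·g1 + 2g2 = (6, 0).

(0, 2)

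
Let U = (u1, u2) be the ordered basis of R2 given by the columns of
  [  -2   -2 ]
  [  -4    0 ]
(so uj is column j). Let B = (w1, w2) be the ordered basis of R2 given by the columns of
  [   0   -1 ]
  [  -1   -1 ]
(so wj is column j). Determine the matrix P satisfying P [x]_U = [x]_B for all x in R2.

Let M have columns uj and N have columns wj. Then for every x, N [x]_B = x = M [x]_U, so P = N^(-1) M.
Since det N = -1, N^(-1) has integer entries; multiplying gives P = [[2, -2], [2, 2]].

[[2, -2], [2, 2]]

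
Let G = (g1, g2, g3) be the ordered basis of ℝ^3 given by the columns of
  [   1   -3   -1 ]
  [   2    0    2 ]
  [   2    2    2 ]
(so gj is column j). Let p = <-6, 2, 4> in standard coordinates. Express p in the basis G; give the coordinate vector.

[p]_G is the unique c with M c = p, where M has columns g1, ..., g3.
Solving this 3x3 system gives c = (-1, 1, 2).
Check: -g1 + g2 + 2g3 = <-6, 2, 4>.

<-1, 1, 2>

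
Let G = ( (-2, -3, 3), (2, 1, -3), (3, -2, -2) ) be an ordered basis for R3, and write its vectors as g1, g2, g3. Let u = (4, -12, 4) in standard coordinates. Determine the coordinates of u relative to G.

We seek scalars with c_1 g1 + ... + c_3 g3 = u; equivalently solve M c = u where the columns of M are g1, ..., g3.
Row-reducing the augmented matrix [M | u] gives c = (0, -4, 4).
Check: 0·g1 - 4g2 + 4g3 = (4, -12, 4).

(0, -4, 4)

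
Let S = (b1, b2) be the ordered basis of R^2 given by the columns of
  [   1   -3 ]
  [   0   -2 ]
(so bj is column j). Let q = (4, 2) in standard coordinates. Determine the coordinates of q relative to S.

(1, -1)

We seek scalars with c_1 b1 + c_2 b2 = q; equivalently solve M c = q where the columns of M are b1, b2.
System: c_1 - 3c_2 = 4, 0c_1 - 2c_2 = 2; solving gives c_1 = 1, c_2 = -1.
Check: b1 - b2 = (4, 2).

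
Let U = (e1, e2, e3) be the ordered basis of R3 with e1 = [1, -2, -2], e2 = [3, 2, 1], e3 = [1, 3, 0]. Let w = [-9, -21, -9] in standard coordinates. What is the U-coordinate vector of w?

[w]_U is the unique c with M c = w, where M has columns e1, ..., e3.
Row-reducing the augmented matrix [M | w] gives c = (3, -3, -3).
Check: 3e1 - 3e2 - 3e3 = [-9, -21, -9].

[3, -3, -3]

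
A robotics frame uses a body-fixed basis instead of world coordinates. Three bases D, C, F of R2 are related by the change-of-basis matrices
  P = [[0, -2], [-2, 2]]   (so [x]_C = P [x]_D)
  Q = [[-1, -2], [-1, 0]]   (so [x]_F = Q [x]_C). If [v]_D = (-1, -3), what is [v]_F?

(2, -6)

Composing the changes, [v]_F = Q P [v]_D.
Q P = [[4, -2], [0, 2]]; applying this to (-1, -3) gives (2, -6).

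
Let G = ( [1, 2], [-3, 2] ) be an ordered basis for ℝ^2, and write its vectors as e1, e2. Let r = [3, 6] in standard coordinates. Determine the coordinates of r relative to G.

[r]_G is the unique c with M c = r, where M has columns e1, e2.
System: c_1 - 3c_2 = 3, 2c_1 + 2c_2 = 6; solving gives c_1 = 3, c_2 = 0.
Check: 3e1 + 0·e2 = [3, 6].

[3, 0]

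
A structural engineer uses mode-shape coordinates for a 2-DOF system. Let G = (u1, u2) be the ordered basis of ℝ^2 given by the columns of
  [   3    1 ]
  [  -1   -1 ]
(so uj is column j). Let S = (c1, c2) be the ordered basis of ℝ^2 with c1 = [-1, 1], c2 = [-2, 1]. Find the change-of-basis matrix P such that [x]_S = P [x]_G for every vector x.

[[1, -1], [-2, 0]]

Let M have columns uj and N have columns cj. Then for every x, N [x]_S = x = M [x]_G, so P = N^(-1) M.
Since det N = 1, N^(-1) has integer entries; multiplying gives P = [[1, -1], [-2, 0]].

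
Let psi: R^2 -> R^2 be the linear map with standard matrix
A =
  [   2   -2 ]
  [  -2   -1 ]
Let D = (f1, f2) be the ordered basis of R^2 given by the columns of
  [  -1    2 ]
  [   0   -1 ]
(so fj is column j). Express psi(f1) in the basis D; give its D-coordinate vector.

Column 1 of [psi]_D is the D-coordinate vector of psi(f1).
In standard coordinates psi(f1) = A f1 = <-2, 2>.
Converting to D: <-2, 2> = -2f1 - 2f2, so the coordinate vector is <-2, -2>.

<-2, -2>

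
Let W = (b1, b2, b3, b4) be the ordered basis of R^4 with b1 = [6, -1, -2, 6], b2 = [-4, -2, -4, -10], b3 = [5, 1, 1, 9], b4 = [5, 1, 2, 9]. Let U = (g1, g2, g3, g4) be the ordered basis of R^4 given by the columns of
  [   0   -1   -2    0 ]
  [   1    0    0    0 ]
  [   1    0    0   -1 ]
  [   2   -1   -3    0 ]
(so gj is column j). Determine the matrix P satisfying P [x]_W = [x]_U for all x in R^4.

[[-1, -2, 1, 1], [-2, 0, -1, -1], [-2, 2, -2, -2], [1, 2, 0, -1]]

Column j of P is [bj]_U, since P maps W-coordinates to U-coordinates.
Expressing b1 in U: b1 = -g1 - 2g2 - 2g3 + g4, so column 1 of P is [-1, -2, -2, 1].
Doing the same for each bj gives P = [[-1, -2, 1, 1], [-2, 0, -1, -1], [-2, 2, -2, -2], [1, 2, 0, -1]].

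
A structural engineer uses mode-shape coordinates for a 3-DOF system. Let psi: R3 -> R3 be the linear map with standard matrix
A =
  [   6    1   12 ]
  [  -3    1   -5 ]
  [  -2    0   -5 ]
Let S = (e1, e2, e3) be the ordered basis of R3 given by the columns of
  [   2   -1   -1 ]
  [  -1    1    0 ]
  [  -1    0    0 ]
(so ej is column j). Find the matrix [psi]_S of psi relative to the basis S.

With P the matrix whose columns are e1, ..., e3, [psi]_S = P^(-1) A P.
Column by column: psi(e1) = A e1 = <-1, -2, 1>; its S-coordinates <-1, -3, 2> give column 1.
Continuing for each basis vector yields [psi]_S = [[-1, -2, -2], [-3, 2, 1], [2, -1, 1]].

[[-1, -2, -2], [-3, 2, 1], [2, -1, 1]]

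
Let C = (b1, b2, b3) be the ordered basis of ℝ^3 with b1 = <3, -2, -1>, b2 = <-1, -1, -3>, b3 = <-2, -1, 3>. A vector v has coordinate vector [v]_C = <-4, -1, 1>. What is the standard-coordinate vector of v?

<-13, 8, 10>

The coordinates say v = -4b1 - b2 + b3; adding the scaled basis vectors gives <-13, 8, 10>.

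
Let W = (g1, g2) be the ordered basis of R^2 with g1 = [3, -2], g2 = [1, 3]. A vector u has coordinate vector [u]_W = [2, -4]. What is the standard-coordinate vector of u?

u = M [u]_W, where M has columns g1, g2.
Carrying out the matrix-vector product, u = [2, -16].

[2, -16]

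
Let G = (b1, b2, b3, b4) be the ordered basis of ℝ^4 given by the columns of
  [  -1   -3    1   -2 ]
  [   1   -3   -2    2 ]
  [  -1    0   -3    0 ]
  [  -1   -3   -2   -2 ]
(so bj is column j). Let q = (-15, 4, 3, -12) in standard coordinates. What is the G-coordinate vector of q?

(0, 2, -1, 4)

[q]_G is the unique c with M c = q, where M has columns b1, ..., b4.
Solving this 4x4 system gives c = (0, 2, -1, 4).
Check: 0·b1 + 2b2 - b3 + 4b4 = (-15, 4, 3, -12).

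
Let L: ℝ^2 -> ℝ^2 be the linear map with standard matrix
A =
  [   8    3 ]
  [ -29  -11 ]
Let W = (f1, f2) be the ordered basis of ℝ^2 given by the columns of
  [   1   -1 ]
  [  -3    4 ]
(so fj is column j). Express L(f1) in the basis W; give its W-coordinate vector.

Column 1 of [L]_W is the W-coordinate vector of L(f1).
In standard coordinates L(f1) = A f1 = [-1, 4].
Converting to W: [-1, 4] = 0·f1 + f2, so the coordinate vector is [0, 1].

[0, 1]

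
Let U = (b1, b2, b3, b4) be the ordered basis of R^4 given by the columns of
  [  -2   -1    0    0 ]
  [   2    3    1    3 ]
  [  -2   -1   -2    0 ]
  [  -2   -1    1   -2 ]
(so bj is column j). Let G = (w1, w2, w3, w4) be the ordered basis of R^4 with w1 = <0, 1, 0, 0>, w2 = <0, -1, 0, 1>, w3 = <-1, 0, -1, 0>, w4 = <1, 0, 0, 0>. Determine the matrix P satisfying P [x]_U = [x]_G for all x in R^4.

Column j of P is [bj]_G, since P maps U-coordinates to G-coordinates.
Expressing b1 in G: b1 = 0·w1 - 2w2 + 2w3 + 0·w4, so column 1 of P is <0, -2, 2, 0>.
Doing the same for each bj gives P = [[0, 2, 2, 1], [-2, -1, 1, -2], [2, 1, 2, 0], [0, 0, 2, 0]].

[[0, 2, 2, 1], [-2, -1, 1, -2], [2, 1, 2, 0], [0, 0, 2, 0]]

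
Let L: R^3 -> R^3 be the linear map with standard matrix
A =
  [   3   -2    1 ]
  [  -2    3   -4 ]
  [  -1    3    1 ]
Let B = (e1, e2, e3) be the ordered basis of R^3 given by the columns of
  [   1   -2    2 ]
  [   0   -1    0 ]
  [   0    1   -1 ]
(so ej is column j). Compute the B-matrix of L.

The j-th column of [L]_B is [L(ej)]_B.
L(e1) = A e1 = <3, -2, -1> = e1 + 2e2 + 3e3, so column 1 is <1, 2, 3>.
Repeating for e2, e3 and assembling the columns gives [[1, -3, -1], [2, 3, 0], [3, 3, 3]].

[[1, -3, -1], [2, 3, 0], [3, 3, 3]]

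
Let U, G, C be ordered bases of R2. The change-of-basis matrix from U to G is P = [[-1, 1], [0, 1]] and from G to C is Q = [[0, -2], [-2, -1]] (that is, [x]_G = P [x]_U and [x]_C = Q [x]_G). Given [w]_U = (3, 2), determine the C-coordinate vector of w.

(-4, 0)

Composing the changes, [w]_C = Q P [w]_U.
Q P = [[0, -2], [2, -3]]; applying this to (3, 2) gives (-4, 0).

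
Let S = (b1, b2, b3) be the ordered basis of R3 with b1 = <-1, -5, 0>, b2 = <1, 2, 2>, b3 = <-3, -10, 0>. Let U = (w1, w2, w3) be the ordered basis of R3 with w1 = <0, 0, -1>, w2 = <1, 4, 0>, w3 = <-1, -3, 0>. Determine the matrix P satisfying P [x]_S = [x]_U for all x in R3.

Column j of P is [bj]_U, since P maps S-coordinates to U-coordinates.
Expressing b1 in U: b1 = 0·w1 - 2w2 - w3, so column 1 of P is <0, -2, -1>.
Doing the same for each bj gives P = [[0, -2, 0], [-2, -1, -1], [-1, -2, 2]].

[[0, -2, 0], [-2, -1, -1], [-1, -2, 2]]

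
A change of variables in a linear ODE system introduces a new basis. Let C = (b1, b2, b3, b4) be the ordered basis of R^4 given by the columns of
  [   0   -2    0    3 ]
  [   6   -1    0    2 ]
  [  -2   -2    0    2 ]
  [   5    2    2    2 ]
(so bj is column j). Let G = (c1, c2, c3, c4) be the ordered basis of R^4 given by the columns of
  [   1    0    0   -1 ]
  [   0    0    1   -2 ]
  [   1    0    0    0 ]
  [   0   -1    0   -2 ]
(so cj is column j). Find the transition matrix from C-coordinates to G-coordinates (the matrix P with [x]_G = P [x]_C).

Let M have columns bj and N have columns cj. Then for every x, N [x]_G = x = M [x]_C, so P = N^(-1) M.
Since det N = -1, N^(-1) has integer entries; multiplying gives P = [[-2, -2, 0, 2], [-1, -2, -2, 0], [2, -1, 0, 0], [-2, 0, 0, -1]].

[[-2, -2, 0, 2], [-1, -2, -2, 0], [2, -1, 0, 0], [-2, 0, 0, -1]]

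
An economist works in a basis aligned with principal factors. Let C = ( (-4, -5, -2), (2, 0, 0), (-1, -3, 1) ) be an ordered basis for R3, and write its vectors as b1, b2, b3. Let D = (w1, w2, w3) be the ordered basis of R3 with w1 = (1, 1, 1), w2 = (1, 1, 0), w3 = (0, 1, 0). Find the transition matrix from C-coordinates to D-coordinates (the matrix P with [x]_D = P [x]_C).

Take x = bj: its C-coordinates are the j-th standard unit vector, so P e_j — column j of P — equals [bj]_D.
b1 = -2w1 - 2w2 - w3, giving column 1 = (-2, -2, -1); repeating for each j gives P = [[-2, 0, 1], [-2, 2, -2], [-1, -2, -2]].

[[-2, 0, 1], [-2, 2, -2], [-1, -2, -2]]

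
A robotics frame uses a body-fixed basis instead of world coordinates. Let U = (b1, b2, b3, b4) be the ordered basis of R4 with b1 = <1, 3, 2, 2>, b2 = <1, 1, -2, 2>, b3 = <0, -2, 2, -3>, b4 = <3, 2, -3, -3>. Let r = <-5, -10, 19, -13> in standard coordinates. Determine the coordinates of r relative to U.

<1, -3, 4, -1>

Write r = c_1 b1 + ... + c_4 b4 and solve for the c_i.
Solving this 4x4 system gives c = (1, -3, 4, -1).
Check: b1 - 3b2 + 4b3 - b4 = <-5, -10, 19, -13>.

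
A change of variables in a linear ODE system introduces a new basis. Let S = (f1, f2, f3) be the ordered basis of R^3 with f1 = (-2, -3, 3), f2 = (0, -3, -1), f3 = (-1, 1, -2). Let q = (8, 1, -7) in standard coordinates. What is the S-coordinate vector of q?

(-3, 2, -2)

We seek scalars with c_1 f1 + ... + c_3 f3 = q; equivalently solve M c = q where the columns of M are f1, ..., f3.
Gaussian elimination on [M | q] yields c = (-3, 2, -2).
Check: -3f1 + 2f2 - 2f3 = (8, 1, -7).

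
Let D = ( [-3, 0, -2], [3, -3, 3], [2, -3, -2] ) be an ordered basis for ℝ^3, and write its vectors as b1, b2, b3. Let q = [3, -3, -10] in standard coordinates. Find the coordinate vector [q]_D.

[-1, -2, 3]

[q]_D is the unique c with M c = q, where M has columns b1, ..., b3.
Row-reducing the augmented matrix [M | q] gives c = (-1, -2, 3).
Check: -b1 - 2b2 + 3b3 = [3, -3, -10].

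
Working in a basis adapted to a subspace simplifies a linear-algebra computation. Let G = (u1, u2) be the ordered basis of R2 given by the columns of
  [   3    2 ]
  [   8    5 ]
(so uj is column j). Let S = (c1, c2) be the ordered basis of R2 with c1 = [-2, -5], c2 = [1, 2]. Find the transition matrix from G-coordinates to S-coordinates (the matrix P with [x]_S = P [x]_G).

[[-2, -1], [-1, 0]]

Column j of P is [uj]_S, since P maps G-coordinates to S-coordinates.
Expressing u1 in S: u1 = -2c1 - c2, so column 1 of P is [-2, -1].
Doing the same for each uj gives P = [[-2, -1], [-1, 0]].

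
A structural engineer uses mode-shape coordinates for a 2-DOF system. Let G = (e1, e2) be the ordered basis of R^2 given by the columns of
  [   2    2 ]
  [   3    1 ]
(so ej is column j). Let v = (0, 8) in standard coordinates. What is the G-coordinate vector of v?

(4, -4)

Write v = c_1 e1 + c_2 e2 and solve for the c_i.
System: 2c_1 + 2c_2 = 0, 3c_1 + c_2 = 8; solving gives c_1 = 4, c_2 = -4.
Check: 4e1 - 4e2 = (0, 8).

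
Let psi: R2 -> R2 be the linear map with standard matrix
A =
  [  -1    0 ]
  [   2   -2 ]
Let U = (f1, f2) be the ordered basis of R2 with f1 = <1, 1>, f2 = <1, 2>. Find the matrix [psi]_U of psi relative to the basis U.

[[-2, 0], [1, -1]]

The j-th column of [psi]_U is [psi(fj)]_U.
psi(f1) = A f1 = <-1, 0> = -2f1 + f2, so column 1 is <-2, 1>.
Repeating for f2 and assembling the columns gives [[-2, 0], [1, -1]].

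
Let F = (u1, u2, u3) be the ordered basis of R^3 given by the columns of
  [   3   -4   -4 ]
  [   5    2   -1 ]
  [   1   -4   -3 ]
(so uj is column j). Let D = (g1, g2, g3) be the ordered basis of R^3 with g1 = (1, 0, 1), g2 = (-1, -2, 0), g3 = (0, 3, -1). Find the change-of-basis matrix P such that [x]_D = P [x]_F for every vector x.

[[2, -2, -2], [-1, 2, 2], [1, 2, 1]]

Column j of P is [uj]_D, since P maps F-coordinates to D-coordinates.
Expressing u1 in D: u1 = 2g1 - g2 + g3, so column 1 of P is (2, -1, 1).
Doing the same for each uj gives P = [[2, -2, -2], [-1, 2, 2], [1, 2, 1]].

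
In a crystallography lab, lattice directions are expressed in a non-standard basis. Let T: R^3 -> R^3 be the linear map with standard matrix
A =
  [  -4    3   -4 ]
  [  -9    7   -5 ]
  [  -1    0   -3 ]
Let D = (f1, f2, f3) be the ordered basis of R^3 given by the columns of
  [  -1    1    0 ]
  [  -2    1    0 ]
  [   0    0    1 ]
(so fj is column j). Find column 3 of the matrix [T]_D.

<1, -3, -3>

Compute T(f3) = A f3 = <-4, -5, -3> in standard coordinates.
Then write this in D-coordinates: solve for y in y_1 f1 + ... + y_3 f3 = <-4, -5, -3>.
This gives y = <1, -3, -3>, which is column 3 of [T]_D.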